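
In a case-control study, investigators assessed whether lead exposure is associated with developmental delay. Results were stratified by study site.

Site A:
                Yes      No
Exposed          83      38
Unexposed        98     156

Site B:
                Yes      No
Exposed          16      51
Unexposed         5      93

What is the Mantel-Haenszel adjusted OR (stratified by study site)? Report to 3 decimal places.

3.795

OR_MH = Σ(aᵢdᵢ/nᵢ) / Σ(bᵢcᵢ/nᵢ), where nᵢ is the stratum total.
Stratum 1 (Site A): n = 375; a·d/n = 83·156/375 = 34.5280; b·c/n = 38·98/375 = 9.9307
Stratum 2 (Site B): n = 165; a·d/n = 16·93/165 = 9.0182; b·c/n = 51·5/165 = 1.5455
OR_MH = (34.5280 + 9.0182) / (9.9307 + 1.5455) = 43.5462 / 11.4761 = 3.79450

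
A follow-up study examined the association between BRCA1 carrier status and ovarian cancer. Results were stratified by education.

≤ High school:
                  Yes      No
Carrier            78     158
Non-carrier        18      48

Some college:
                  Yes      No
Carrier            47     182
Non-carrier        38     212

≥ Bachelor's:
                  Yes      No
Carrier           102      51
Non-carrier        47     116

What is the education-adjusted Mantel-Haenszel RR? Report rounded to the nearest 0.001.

RR_MH = Σ(aᵢ·n₀ᵢ/nᵢ) / Σ(cᵢ·n₁ᵢ/nᵢ), with n₁ᵢ = aᵢ+bᵢ (exposed), n₀ᵢ = cᵢ+dᵢ (unexposed), nᵢ = n₁ᵢ+n₀ᵢ.
Stratum 1 (≤ High school): n₁ = 236, n₀ = 66, n = 302; a·n₀/n = 78·66/302 = 17.0464; c·n₁/n = 18·236/302 = 14.0662
Stratum 2 (Some college): n₁ = 229, n₀ = 250, n = 479; a·n₀/n = 47·250/479 = 24.5303; c·n₁/n = 38·229/479 = 18.1670
Stratum 3 (≥ Bachelor's): n₁ = 153, n₀ = 163, n = 316; a·n₀/n = 102·163/316 = 52.6139; c·n₁/n = 47·153/316 = 22.7563
RR_MH = (17.0464 + 24.5303 + 52.6139) / (14.0662 + 18.1670 + 22.7563) = 94.1906 / 54.9896 = 1.71288

1.713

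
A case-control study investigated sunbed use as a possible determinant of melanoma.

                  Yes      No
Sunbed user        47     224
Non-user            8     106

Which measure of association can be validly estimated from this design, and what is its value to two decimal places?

Cells: a = 47, b = 224, c = 8, d = 106.
This is a case-control study: participants were sampled on outcome status, so risks in the source population cannot be estimated directly — relative risk is not valid here. The odds ratio is the appropriate measure.
OR = (a·d)/(b·c) = (47 × 106) / (224 × 8) = 4982 / 1792 = 2.78013

2.78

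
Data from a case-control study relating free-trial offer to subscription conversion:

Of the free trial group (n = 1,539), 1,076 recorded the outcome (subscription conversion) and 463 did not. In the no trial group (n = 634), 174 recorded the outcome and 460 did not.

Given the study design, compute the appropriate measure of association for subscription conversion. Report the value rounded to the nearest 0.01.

From the description: a = 1076, b = 463, c = 174, d = 460.
This is a case-control study: participants were sampled on outcome status, so risks in the source population cannot be estimated directly — relative risk is not valid here. The odds ratio is the appropriate measure.
OR = (a·d)/(b·c) = (1076 × 460) / (463 × 174) = 494960 / 80562 = 6.14384

6.14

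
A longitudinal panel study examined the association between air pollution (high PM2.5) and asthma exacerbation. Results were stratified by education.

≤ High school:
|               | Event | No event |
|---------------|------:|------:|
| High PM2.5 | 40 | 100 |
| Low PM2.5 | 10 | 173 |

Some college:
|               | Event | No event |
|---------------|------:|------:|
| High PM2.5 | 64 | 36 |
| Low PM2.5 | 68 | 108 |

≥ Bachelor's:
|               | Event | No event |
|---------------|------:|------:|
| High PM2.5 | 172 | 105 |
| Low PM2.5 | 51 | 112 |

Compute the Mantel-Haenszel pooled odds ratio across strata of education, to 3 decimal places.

OR_MH = Σ(aᵢdᵢ/nᵢ) / Σ(bᵢcᵢ/nᵢ), where nᵢ is the stratum total.
Stratum 1 (≤ High school): n = 323; a·d/n = 40·173/323 = 21.4241; b·c/n = 100·10/323 = 3.0960
Stratum 2 (Some college): n = 276; a·d/n = 64·108/276 = 25.0435; b·c/n = 36·68/276 = 8.8696
Stratum 3 (≥ Bachelor's): n = 440; a·d/n = 172·112/440 = 43.7818; b·c/n = 105·51/440 = 12.1705
OR_MH = (21.4241 + 25.0435 + 43.7818) / (3.0960 + 8.8696 + 12.1705) = 90.2494 / 24.1360 = 3.73921

3.739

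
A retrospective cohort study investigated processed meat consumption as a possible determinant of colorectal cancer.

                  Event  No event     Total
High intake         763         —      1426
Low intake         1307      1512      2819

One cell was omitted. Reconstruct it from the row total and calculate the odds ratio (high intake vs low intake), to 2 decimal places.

1.33

The missing cell is in the exposed row: 1426 − 763 = 663.
So a = 763, b = 663, c = 1307, d = 1512.
OR = (a·d)/(b·c) = (763 × 1512) / (663 × 1307) = 1153656 / 866541 = 1.33133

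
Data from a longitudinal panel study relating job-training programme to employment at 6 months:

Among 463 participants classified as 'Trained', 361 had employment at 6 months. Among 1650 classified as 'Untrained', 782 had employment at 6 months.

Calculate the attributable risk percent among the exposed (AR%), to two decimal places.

From the description: a = 361, b = 102, c = 782, d = 868.
Risk in exposed = 361/463 = 0.77970; risk in unexposed = 782/1650 = 0.47394.
RR = 0.77970/0.47394 = 1.64514
AR% = (RR − 1)/RR × 100 = (1.64514 − 1)/1.64514 × 100 = 39.2150%

39.21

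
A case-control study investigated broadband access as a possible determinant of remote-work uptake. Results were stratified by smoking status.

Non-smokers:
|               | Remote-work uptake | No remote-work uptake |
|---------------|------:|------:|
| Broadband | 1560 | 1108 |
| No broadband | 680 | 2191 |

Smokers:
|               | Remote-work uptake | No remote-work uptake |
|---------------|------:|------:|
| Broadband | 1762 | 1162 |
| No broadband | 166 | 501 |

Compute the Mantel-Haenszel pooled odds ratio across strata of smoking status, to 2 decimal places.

OR_MH = Σ(aᵢdᵢ/nᵢ) / Σ(bᵢcᵢ/nᵢ), where nᵢ is the stratum total.
Stratum 1 (Non-smokers): n = 5539; a·d/n = 1560·2191/5539 = 617.0717; b·c/n = 1108·680/5539 = 136.0246
Stratum 2 (Smokers): n = 3591; a·d/n = 1762·501/3591 = 245.8262; b·c/n = 1162·166/3591 = 53.7154
OR_MH = (617.0717 + 245.8262) / (136.0246 + 53.7154) = 862.8979 / 189.7400 = 4.54779

4.55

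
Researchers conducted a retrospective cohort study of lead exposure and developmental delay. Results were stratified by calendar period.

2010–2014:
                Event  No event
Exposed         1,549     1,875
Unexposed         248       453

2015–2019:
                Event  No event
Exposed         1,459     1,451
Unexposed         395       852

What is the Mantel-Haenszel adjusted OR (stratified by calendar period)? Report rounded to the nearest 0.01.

1.87

OR_MH = Σ(aᵢdᵢ/nᵢ) / Σ(bᵢcᵢ/nᵢ), where nᵢ is the stratum total.
Stratum 1 (2010–2014): n = 4125; a·d/n = 1549·453/4125 = 170.1084; b·c/n = 1875·248/4125 = 112.7273
Stratum 2 (2015–2019): n = 4157; a·d/n = 1459·852/4157 = 299.0301; b·c/n = 1451·395/4157 = 137.8747
OR_MH = (170.1084 + 299.0301) / (112.7273 + 137.8747) = 469.1384 / 250.6019 = 1.87205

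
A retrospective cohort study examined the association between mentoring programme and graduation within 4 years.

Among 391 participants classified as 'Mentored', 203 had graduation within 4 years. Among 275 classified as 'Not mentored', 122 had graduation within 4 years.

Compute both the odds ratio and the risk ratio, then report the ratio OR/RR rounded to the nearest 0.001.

From the description: a = 203, b = 188, c = 122, d = 153.
OR = (203·153)/(188·122) = 31059/22936 = 1.35416
Risk in exposed = 203/391 = 0.51918; risk in unexposed = 122/275 = 0.44364; RR = 1.17029
OR/RR = 1.35416 / 1.17029 = 1.15712
The outcome is not rare, so the OR lies further from 1 than the RR.

1.157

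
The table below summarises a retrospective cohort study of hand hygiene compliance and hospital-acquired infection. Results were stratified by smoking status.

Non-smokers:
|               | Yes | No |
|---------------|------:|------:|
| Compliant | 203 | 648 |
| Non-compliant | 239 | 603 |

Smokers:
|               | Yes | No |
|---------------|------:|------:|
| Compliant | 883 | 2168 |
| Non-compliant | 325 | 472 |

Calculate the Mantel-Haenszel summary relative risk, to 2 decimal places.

RR_MH = Σ(aᵢ·n₀ᵢ/nᵢ) / Σ(cᵢ·n₁ᵢ/nᵢ), with n₁ᵢ = aᵢ+bᵢ (exposed), n₀ᵢ = cᵢ+dᵢ (unexposed), nᵢ = n₁ᵢ+n₀ᵢ.
Stratum 1 (Non-smokers): n₁ = 851, n₀ = 842, n = 1693; a·n₀/n = 203·842/1693 = 100.9604; c·n₁/n = 239·851/1693 = 120.1353
Stratum 2 (Smokers): n₁ = 3051, n₀ = 797, n = 3848; a·n₀/n = 883·797/3848 = 182.8875; c·n₁/n = 325·3051/3848 = 257.6858
RR_MH = (100.9604 + 182.8875) / (120.1353 + 257.6858) = 283.8479 / 377.8211 = 0.75128

0.75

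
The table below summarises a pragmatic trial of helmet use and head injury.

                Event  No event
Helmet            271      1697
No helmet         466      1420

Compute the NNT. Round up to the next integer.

Risk in treated group = 271/1968 = 0.13770; risk in control = 466/1886 = 0.24708.
Absolute risk reduction = 0.24708 − 0.13770 = 0.10938
NNT = 1 / ARR = 1 / 0.10938 = 9.142 → round up → 10

10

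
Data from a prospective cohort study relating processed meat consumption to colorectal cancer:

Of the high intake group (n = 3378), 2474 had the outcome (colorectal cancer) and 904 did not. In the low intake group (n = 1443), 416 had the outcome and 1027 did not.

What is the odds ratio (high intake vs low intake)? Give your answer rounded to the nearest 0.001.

6.756

From the description: a = 2474, b = 904, c = 416, d = 1027.
OR = (a·d)/(b·c) = (2474 × 1027) / (904 × 416) = 2540798 / 376064 = 6.75629
The odds of colorectal cancer are about 6.76 times as high in the high intake group.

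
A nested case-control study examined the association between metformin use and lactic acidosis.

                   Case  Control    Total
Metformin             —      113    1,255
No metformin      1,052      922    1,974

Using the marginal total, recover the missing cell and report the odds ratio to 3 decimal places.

The missing cell is in the exposed row: 1255 − 113 = 1142.
So a = 1142, b = 113, c = 1052, d = 922.
OR = (a·d)/(b·c) = (1142 × 922) / (113 × 1052) = 1052924 / 118876 = 8.85733

8.857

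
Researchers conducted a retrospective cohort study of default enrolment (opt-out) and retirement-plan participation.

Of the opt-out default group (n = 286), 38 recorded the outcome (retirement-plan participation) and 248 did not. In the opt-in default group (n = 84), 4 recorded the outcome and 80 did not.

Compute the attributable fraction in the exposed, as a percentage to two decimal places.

From the description: a = 38, b = 248, c = 4, d = 80.
Risk in exposed = 38/286 = 0.13287; risk in unexposed = 4/84 = 0.04762.
RR = 0.13287/0.04762 = 2.79021
AR% = (RR − 1)/RR × 100 = (2.79021 − 1)/2.79021 × 100 = 64.1604%

64.16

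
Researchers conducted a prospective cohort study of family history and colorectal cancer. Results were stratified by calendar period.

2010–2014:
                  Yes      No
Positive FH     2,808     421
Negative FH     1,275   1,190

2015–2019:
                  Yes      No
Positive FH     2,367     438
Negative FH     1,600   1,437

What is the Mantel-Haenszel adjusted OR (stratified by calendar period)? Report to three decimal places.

5.457

OR_MH = Σ(aᵢdᵢ/nᵢ) / Σ(bᵢcᵢ/nᵢ), where nᵢ is the stratum total.
Stratum 1 (2010–2014): n = 5694; a·d/n = 2808·1190/5694 = 586.8493; b·c/n = 421·1275/5694 = 94.2703
Stratum 2 (2015–2019): n = 5842; a·d/n = 2367·1437/5842 = 582.2285; b·c/n = 438·1600/5842 = 119.9589
OR_MH = (586.8493 + 582.2285) / (94.2703 + 119.9589) = 1169.0778 / 214.2292 = 5.45714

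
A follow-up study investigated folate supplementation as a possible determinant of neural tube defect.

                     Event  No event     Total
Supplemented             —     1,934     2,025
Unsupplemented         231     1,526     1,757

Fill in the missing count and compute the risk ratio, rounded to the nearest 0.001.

The missing cell is in the exposed row: 2025 − 1934 = 91.
So a = 91, b = 1934, c = 231, d = 1526.
RR = [a/(a+b)] / [c/(c+d)] = (91/2025) / (231/1757) = 0.04494/0.13147 = 0.34180

0.342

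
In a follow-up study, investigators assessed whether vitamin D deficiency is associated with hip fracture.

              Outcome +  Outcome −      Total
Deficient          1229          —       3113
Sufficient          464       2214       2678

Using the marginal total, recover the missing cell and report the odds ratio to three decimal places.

The missing cell is in the exposed row: 3113 − 1229 = 1884.
So a = 1229, b = 1884, c = 464, d = 2214.
OR = (a·d)/(b·c) = (1229 × 2214) / (1884 × 464) = 2721006 / 874176 = 3.11265

3.113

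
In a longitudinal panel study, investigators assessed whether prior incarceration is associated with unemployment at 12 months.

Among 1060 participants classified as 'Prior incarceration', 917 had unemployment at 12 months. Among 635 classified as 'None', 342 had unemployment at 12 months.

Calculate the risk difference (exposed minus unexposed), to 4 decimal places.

From the description: a = 917, b = 143, c = 342, d = 293.
Risk in exposed = 917/1060 = 0.865094; risk in unexposed = 342/635 = 0.538583.
Risk difference = 0.865094 − 0.538583 = 0.326512

0.3265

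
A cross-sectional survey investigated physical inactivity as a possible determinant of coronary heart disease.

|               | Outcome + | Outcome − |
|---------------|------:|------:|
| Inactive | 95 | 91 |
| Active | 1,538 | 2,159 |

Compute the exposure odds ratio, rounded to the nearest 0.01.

Cells: a = 95, b = 91, c = 1538, d = 2159.
OR = (a·d)/(b·c) = (95 × 2159) / (91 × 1538) = 205105 / 139958 = 1.46548
The odds of coronary heart disease are about 1.47 times as high in the inactive group.

1.47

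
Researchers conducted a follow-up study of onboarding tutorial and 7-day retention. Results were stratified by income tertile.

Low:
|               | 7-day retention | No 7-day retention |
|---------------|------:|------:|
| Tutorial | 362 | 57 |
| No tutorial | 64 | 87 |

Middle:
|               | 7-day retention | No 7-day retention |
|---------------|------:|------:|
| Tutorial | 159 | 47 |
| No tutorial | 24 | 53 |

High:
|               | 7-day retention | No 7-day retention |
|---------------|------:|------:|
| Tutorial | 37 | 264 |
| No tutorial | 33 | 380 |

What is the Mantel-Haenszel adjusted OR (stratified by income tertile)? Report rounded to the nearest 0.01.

OR_MH = Σ(aᵢdᵢ/nᵢ) / Σ(bᵢcᵢ/nᵢ), where nᵢ is the stratum total.
Stratum 1 (Low): n = 570; a·d/n = 362·87/570 = 55.2526; b·c/n = 57·64/570 = 6.4000
Stratum 2 (Middle): n = 283; a·d/n = 159·53/283 = 29.7774; b·c/n = 47·24/283 = 3.9859
Stratum 3 (High): n = 714; a·d/n = 37·380/714 = 19.6919; b·c/n = 264·33/714 = 12.2017
OR_MH = (55.2526 + 29.7774 + 19.6919) / (6.4000 + 3.9859 + 12.2017) = 104.7219 / 22.5875 = 4.63627

4.64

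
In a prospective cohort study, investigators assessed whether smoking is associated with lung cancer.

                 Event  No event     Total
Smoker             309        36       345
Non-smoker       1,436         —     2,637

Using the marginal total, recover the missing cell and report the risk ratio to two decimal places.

1.64

The missing cell is in the unexposed row: 2637 − 1436 = 1201.
So a = 309, b = 36, c = 1436, d = 1201.
RR = [a/(a+b)] / [c/(c+d)] = (309/345) / (1436/2637) = 0.89565/0.54456 = 1.64473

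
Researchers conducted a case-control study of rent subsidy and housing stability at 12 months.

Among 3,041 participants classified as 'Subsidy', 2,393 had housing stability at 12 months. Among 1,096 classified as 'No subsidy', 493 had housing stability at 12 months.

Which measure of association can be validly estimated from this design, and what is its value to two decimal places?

4.52

From the description: a = 2393, b = 648, c = 493, d = 603.
This is a case-control study: participants were sampled on outcome status, so risks in the source population cannot be estimated directly — relative risk is not valid here. The odds ratio is the appropriate measure.
OR = (a·d)/(b·c) = (2393 × 603) / (648 × 493) = 1442979 / 319464 = 4.51688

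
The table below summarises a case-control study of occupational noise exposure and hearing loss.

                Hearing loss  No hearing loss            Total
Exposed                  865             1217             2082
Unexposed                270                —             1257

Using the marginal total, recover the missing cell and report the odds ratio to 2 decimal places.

The missing cell is in the unexposed row: 1257 − 270 = 987.
So a = 865, b = 1217, c = 270, d = 987.
OR = (a·d)/(b·c) = (865 × 987) / (1217 × 270) = 853755 / 328590 = 2.59824

2.60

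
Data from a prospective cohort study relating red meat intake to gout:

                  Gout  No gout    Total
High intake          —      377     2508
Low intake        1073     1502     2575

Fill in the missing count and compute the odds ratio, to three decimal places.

The missing cell is in the exposed row: 2508 − 377 = 2131.
So a = 2131, b = 377, c = 1073, d = 1502.
OR = (a·d)/(b·c) = (2131 × 1502) / (377 × 1073) = 3200762 / 404521 = 7.91247

7.912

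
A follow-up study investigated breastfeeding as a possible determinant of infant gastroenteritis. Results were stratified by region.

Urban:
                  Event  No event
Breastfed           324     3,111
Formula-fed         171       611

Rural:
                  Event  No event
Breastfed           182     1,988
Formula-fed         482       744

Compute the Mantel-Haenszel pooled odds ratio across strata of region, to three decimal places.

OR_MH = Σ(aᵢdᵢ/nᵢ) / Σ(bᵢcᵢ/nᵢ), where nᵢ is the stratum total.
Stratum 1 (Urban): n = 4217; a·d/n = 324·611/4217 = 46.9443; b·c/n = 3111·171/4217 = 126.1515
Stratum 2 (Rural): n = 3396; a·d/n = 182·744/3396 = 39.8728; b·c/n = 1988·482/3396 = 282.1602
OR_MH = (46.9443 + 39.8728) / (126.1515 + 282.1602) = 86.8171 / 408.3117 = 0.21262

0.213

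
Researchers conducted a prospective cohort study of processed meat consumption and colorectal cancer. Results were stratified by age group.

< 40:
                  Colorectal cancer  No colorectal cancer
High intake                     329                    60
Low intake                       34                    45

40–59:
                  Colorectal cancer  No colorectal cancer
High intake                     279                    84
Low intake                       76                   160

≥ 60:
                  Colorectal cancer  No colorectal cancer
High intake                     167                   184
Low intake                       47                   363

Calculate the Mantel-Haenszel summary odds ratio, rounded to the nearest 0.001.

OR_MH = Σ(aᵢdᵢ/nᵢ) / Σ(bᵢcᵢ/nᵢ), where nᵢ is the stratum total.
Stratum 1 (< 40): n = 468; a·d/n = 329·45/468 = 31.6346; b·c/n = 60·34/468 = 4.3590
Stratum 2 (40–59): n = 599; a·d/n = 279·160/599 = 74.5242; b·c/n = 84·76/599 = 10.6578
Stratum 3 (≥ 60): n = 761; a·d/n = 167·363/761 = 79.6597; b·c/n = 184·47/761 = 11.3640
OR_MH = (31.6346 + 74.5242 + 79.6597) / (4.3590 + 10.6578 + 11.3640) = 185.8185 / 26.3807 = 7.04372

7.044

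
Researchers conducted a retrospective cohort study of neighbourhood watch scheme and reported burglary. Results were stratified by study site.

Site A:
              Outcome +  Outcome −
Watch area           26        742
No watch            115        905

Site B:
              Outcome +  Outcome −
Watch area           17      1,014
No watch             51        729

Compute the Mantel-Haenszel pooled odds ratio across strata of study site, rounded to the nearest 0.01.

OR_MH = Σ(aᵢdᵢ/nᵢ) / Σ(bᵢcᵢ/nᵢ), where nᵢ is the stratum total.
Stratum 1 (Site A): n = 1788; a·d/n = 26·905/1788 = 13.1600; b·c/n = 742·115/1788 = 47.7237
Stratum 2 (Site B): n = 1811; a·d/n = 17·729/1811 = 6.8432; b·c/n = 1014·51/1811 = 28.5555
OR_MH = (13.1600 + 6.8432) / (47.7237 + 28.5555) = 20.0031 / 76.2792 = 0.26224

0.26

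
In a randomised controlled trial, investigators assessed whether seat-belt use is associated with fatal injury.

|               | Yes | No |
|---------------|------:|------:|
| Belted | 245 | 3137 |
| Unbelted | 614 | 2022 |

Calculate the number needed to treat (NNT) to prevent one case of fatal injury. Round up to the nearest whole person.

Risk in treated group = 245/3382 = 0.07244; risk in control = 614/2636 = 0.23293.
Absolute risk reduction = 0.23293 − 0.07244 = 0.16049
NNT = 1 / ARR = 1 / 0.16049 = 6.231 → round up → 7

7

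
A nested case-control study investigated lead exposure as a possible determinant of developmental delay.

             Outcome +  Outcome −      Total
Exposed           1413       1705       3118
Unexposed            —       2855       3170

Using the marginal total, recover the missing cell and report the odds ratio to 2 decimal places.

The missing cell is in the unexposed row: 3170 − 2855 = 315.
So a = 1413, b = 1705, c = 315, d = 2855.
OR = (a·d)/(b·c) = (1413 × 2855) / (1705 × 315) = 4034115 / 537075 = 7.51127

7.51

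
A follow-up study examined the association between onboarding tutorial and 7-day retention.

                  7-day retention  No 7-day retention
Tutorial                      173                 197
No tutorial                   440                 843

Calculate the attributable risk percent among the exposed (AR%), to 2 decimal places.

26.65

Cells: a = 173, b = 197, c = 440, d = 843.
Risk in exposed = 173/370 = 0.46757; risk in unexposed = 440/1283 = 0.34295.
RR = 0.46757/0.34295 = 1.36338
AR% = (RR − 1)/RR × 100 = (1.36338 − 1)/1.36338 × 100 = 26.6531%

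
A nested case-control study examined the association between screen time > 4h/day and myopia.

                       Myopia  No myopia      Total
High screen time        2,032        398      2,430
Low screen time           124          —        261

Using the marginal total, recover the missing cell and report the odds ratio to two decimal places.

5.64

The missing cell is in the unexposed row: 261 − 124 = 137.
So a = 2032, b = 398, c = 124, d = 137.
OR = (a·d)/(b·c) = (2032 × 137) / (398 × 124) = 278384 / 49352 = 5.64078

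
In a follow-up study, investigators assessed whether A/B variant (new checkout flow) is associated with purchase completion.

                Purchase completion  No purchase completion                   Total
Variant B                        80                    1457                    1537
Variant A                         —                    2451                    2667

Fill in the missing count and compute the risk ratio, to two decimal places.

The missing cell is in the unexposed row: 2667 − 2451 = 216.
So a = 80, b = 1457, c = 216, d = 2451.
RR = [a/(a+b)] / [c/(c+d)] = (80/1537) / (216/2667) = 0.05205/0.08099 = 0.64267

0.64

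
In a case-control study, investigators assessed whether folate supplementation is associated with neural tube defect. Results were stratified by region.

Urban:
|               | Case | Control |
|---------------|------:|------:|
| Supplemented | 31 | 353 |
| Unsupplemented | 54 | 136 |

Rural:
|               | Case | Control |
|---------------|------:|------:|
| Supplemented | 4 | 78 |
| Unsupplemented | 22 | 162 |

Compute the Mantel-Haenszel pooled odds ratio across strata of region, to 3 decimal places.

OR_MH = Σ(aᵢdᵢ/nᵢ) / Σ(bᵢcᵢ/nᵢ), where nᵢ is the stratum total.
Stratum 1 (Urban): n = 574; a·d/n = 31·136/574 = 7.3449; b·c/n = 353·54/574 = 33.2091
Stratum 2 (Rural): n = 266; a·d/n = 4·162/266 = 2.4361; b·c/n = 78·22/266 = 6.4511
OR_MH = (7.3449 + 2.4361) / (33.2091 + 6.4511) = 9.7810 / 39.6602 = 0.24662

0.247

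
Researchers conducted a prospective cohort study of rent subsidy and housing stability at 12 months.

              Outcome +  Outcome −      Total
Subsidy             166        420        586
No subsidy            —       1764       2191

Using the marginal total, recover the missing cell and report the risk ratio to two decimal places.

1.45

The missing cell is in the unexposed row: 2191 − 1764 = 427.
So a = 166, b = 420, c = 427, d = 1764.
RR = [a/(a+b)] / [c/(c+d)] = (166/586) / (427/2191) = 0.28328/0.19489 = 1.45353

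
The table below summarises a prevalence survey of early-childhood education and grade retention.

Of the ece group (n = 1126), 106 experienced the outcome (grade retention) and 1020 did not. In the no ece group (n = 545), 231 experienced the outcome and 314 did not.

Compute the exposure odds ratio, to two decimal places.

From the description: a = 106, b = 1020, c = 231, d = 314.
OR = (a·d)/(b·c) = (106 × 314) / (1020 × 231) = 33284 / 235620 = 0.14126
Exposure is associated with lower odds of grade retention (OR = 0.14 < 1).

0.14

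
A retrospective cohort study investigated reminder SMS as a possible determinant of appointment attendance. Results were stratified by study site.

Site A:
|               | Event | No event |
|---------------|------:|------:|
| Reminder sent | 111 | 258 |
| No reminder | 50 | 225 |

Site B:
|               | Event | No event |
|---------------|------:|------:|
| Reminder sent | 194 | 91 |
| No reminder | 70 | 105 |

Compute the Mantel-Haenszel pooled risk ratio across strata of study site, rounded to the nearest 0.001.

RR_MH = Σ(aᵢ·n₀ᵢ/nᵢ) / Σ(cᵢ·n₁ᵢ/nᵢ), with n₁ᵢ = aᵢ+bᵢ (exposed), n₀ᵢ = cᵢ+dᵢ (unexposed), nᵢ = n₁ᵢ+n₀ᵢ.
Stratum 1 (Site A): n₁ = 369, n₀ = 275, n = 644; a·n₀/n = 111·275/644 = 47.3991; c·n₁/n = 50·369/644 = 28.6491
Stratum 2 (Site B): n₁ = 285, n₀ = 175, n = 460; a·n₀/n = 194·175/460 = 73.8043; c·n₁/n = 70·285/460 = 43.3696
RR_MH = (47.3991 + 73.8043) / (28.6491 + 43.3696) = 121.2034 / 72.0186 = 1.68295

1.683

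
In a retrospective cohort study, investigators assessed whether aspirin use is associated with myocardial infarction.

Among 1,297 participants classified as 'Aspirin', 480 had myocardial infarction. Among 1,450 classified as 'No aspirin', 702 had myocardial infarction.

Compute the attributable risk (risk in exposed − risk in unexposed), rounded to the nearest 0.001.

-0.114

From the description: a = 480, b = 817, c = 702, d = 748.
Risk in exposed = 480/1297 = 0.370085; risk in unexposed = 702/1450 = 0.484138.
Risk difference = 0.370085 − 0.484138 = -0.114053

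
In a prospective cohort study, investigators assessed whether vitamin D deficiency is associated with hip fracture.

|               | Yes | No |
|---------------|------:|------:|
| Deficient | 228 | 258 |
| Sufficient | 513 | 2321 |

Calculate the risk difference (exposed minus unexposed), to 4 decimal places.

Cells: a = 228, b = 258, c = 513, d = 2321.
Risk in exposed = 228/486 = 0.469136; risk in unexposed = 513/2834 = 0.181016.
Risk difference = 0.469136 − 0.181016 = 0.288120

0.2881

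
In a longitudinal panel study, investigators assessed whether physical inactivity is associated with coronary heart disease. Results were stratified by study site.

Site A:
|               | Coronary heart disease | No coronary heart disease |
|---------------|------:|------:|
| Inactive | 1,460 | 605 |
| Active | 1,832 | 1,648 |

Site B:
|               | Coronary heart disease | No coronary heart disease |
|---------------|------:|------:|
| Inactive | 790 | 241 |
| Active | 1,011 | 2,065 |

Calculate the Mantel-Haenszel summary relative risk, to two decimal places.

1.61

RR_MH = Σ(aᵢ·n₀ᵢ/nᵢ) / Σ(cᵢ·n₁ᵢ/nᵢ), with n₁ᵢ = aᵢ+bᵢ (exposed), n₀ᵢ = cᵢ+dᵢ (unexposed), nᵢ = n₁ᵢ+n₀ᵢ.
Stratum 1 (Site A): n₁ = 2065, n₀ = 3480, n = 5545; a·n₀/n = 1460·3480/5545 = 916.2849; c·n₁/n = 1832·2065/5545 = 682.2507
Stratum 2 (Site B): n₁ = 1031, n₀ = 3076, n = 4107; a·n₀/n = 790·3076/4107 = 591.6825; c·n₁/n = 1011·1031/4107 = 253.7962
RR_MH = (916.2849 + 591.6825) / (682.2507 + 253.7962) = 1507.9674 / 936.0469 = 1.61100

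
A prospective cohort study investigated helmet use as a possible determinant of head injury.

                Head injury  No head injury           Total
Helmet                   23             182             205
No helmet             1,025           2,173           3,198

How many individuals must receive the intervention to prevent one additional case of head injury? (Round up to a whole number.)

5

Risk in treated group = 23/205 = 0.11220; risk in control = 1025/3198 = 0.32051.
Absolute risk reduction = 0.32051 − 0.11220 = 0.20832
NNT = 1 / ARR = 1 / 0.20832 = 4.800 → round up → 5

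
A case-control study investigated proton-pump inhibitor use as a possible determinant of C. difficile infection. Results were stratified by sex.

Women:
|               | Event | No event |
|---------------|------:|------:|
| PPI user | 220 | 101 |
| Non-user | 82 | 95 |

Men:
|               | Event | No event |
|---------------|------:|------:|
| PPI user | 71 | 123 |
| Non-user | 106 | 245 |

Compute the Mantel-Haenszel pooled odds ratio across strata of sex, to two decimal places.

OR_MH = Σ(aᵢdᵢ/nᵢ) / Σ(bᵢcᵢ/nᵢ), where nᵢ is the stratum total.
Stratum 1 (Women): n = 498; a·d/n = 220·95/498 = 41.9679; b·c/n = 101·82/498 = 16.6305
Stratum 2 (Men): n = 545; a·d/n = 71·245/545 = 31.9174; b·c/n = 123·106/545 = 23.9229
OR_MH = (41.9679 + 31.9174) / (16.6305 + 23.9229) = 73.8853 / 40.5535 = 1.82192

1.82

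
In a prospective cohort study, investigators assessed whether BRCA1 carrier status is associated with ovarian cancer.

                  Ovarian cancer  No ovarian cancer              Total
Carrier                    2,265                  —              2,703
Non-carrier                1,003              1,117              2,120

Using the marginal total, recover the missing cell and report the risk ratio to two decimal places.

1.77

The missing cell is in the exposed row: 2703 − 2265 = 438.
So a = 2265, b = 438, c = 1003, d = 1117.
RR = [a/(a+b)] / [c/(c+d)] = (2265/2703) / (1003/2120) = 0.83796/0.47311 = 1.77116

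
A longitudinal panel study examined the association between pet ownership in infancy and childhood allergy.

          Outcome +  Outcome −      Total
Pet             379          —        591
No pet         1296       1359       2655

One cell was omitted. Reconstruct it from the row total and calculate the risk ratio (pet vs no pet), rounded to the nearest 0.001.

The missing cell is in the exposed row: 591 − 379 = 212.
So a = 379, b = 212, c = 1296, d = 1359.
RR = [a/(a+b)] / [c/(c+d)] = (379/591) / (1296/2655) = 0.64129/0.48814 = 1.31375

1.314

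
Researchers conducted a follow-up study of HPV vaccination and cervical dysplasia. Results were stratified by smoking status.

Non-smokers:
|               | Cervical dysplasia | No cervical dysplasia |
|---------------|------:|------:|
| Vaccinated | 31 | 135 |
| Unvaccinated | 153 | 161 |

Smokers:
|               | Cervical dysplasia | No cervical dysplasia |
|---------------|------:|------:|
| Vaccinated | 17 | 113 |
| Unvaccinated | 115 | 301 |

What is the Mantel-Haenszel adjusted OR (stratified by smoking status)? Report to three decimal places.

OR_MH = Σ(aᵢdᵢ/nᵢ) / Σ(bᵢcᵢ/nᵢ), where nᵢ is the stratum total.
Stratum 1 (Non-smokers): n = 480; a·d/n = 31·161/480 = 10.3979; b·c/n = 135·153/480 = 43.0312
Stratum 2 (Smokers): n = 546; a·d/n = 17·301/546 = 9.3718; b·c/n = 113·115/546 = 23.8004
OR_MH = (10.3979 + 9.3718) / (43.0312 + 23.8004) = 19.7697 / 66.8316 = 0.29581

0.296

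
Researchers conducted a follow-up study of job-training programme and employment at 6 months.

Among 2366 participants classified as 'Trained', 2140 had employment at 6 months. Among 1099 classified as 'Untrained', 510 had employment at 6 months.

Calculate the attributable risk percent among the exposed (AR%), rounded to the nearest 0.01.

48.69

From the description: a = 2140, b = 226, c = 510, d = 589.
Risk in exposed = 2140/2366 = 0.90448; risk in unexposed = 510/1099 = 0.46406.
RR = 0.90448/0.46406 = 1.94907
AR% = (RR − 1)/RR × 100 = (1.94907 − 1)/1.94907 × 100 = 48.6934%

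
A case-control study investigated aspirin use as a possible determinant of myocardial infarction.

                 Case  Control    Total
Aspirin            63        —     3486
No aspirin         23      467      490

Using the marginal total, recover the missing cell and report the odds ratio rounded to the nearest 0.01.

The missing cell is in the exposed row: 3486 − 63 = 3423.
So a = 63, b = 3423, c = 23, d = 467.
OR = (a·d)/(b·c) = (63 × 467) / (3423 × 23) = 29421 / 78729 = 0.37370

0.37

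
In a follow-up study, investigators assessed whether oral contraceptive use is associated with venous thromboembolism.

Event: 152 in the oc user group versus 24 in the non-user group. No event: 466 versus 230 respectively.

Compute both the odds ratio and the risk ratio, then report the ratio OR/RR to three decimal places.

From the description: a = 152, b = 466, c = 24, d = 230.
OR = (152·230)/(466·24) = 34960/11184 = 3.12589
Risk in exposed = 152/618 = 0.24595; risk in unexposed = 24/254 = 0.09449; RR = 2.60302
OR/RR = 3.12589 / 2.60302 = 1.20087
The outcome is not rare, so the OR lies further from 1 than the RR.

1.201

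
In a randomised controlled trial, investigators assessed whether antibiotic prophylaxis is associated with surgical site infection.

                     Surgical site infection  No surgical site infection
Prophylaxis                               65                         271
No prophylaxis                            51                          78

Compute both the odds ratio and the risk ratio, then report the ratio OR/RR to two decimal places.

0.75

Cells: a = 65, b = 271, c = 51, d = 78.
OR = (65·78)/(271·51) = 5070/13821 = 0.36683
Risk in exposed = 65/336 = 0.19345; risk in unexposed = 51/129 = 0.39535; RR = 0.48932
OR/RR = 0.36683 / 0.48932 = 0.74968
The outcome is not rare, so the OR lies further from 1 than the RR.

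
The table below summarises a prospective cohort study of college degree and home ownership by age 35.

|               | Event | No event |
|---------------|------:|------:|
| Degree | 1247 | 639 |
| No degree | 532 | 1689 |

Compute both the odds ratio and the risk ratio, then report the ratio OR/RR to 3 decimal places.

2.245

Cells: a = 1247, b = 639, c = 532, d = 1689.
OR = (1247·1689)/(639·532) = 2106183/339948 = 6.19560
Risk in exposed = 1247/1886 = 0.66119; risk in unexposed = 532/2221 = 0.23953; RR = 2.76033
OR/RR = 6.19560 / 2.76033 = 2.24451
The outcome is not rare, so the OR lies further from 1 than the RR.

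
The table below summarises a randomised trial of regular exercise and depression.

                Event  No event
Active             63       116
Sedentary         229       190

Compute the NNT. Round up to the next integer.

6

Risk in treated group = 63/179 = 0.35196; risk in control = 229/419 = 0.54654.
Absolute risk reduction = 0.54654 − 0.35196 = 0.19458
NNT = 1 / ARR = 1 / 0.19458 = 5.139 → round up → 6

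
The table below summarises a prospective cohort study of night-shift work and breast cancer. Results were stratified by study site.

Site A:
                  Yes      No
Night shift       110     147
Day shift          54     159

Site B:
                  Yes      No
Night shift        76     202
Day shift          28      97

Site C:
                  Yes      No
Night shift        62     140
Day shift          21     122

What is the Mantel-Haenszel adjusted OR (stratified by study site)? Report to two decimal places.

OR_MH = Σ(aᵢdᵢ/nᵢ) / Σ(bᵢcᵢ/nᵢ), where nᵢ is the stratum total.
Stratum 1 (Site A): n = 470; a·d/n = 110·159/470 = 37.2128; b·c/n = 147·54/470 = 16.8894
Stratum 2 (Site B): n = 403; a·d/n = 76·97/403 = 18.2928; b·c/n = 202·28/403 = 14.0347
Stratum 3 (Site C): n = 345; a·d/n = 62·122/345 = 21.9246; b·c/n = 140·21/345 = 8.5217
OR_MH = (37.2128 + 18.2928 + 21.9246) / (16.8894 + 14.0347 + 8.5217) = 77.4302 / 39.4458 = 1.96295

1.96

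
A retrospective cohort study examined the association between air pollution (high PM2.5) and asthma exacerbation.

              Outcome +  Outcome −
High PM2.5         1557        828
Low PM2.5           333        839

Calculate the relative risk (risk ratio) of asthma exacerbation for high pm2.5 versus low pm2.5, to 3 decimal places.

2.298

Cells: a = 1557, b = 828, c = 333, d = 839.
Risk in exposed = 1557/2385 = 0.65283; risk in unexposed = 333/1172 = 0.28413.
RR = 0.65283 / 0.28413 = 2.29765
The risk among the exposed is 2.30 times that among the unexposed.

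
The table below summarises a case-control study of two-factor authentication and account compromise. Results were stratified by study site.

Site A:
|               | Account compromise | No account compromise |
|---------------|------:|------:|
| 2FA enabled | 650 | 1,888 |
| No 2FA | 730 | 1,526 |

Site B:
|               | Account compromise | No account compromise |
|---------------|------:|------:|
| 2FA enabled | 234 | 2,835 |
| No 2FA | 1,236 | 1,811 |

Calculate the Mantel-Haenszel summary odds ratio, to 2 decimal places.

0.32

OR_MH = Σ(aᵢdᵢ/nᵢ) / Σ(bᵢcᵢ/nᵢ), where nᵢ is the stratum total.
Stratum 1 (Site A): n = 4794; a·d/n = 650·1526/4794 = 206.9045; b·c/n = 1888·730/4794 = 287.4927
Stratum 2 (Site B): n = 6116; a·d/n = 234·1811/6116 = 69.2894; b·c/n = 2835·1236/6116 = 572.9333
OR_MH = (206.9045 + 69.2894) / (287.4927 + 572.9333) = 276.1939 / 860.4260 = 0.32100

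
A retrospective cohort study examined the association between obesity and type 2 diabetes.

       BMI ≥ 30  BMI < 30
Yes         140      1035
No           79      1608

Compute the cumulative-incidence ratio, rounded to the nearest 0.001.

1.632

Reading the table with exposure as columns: a = 140 (BMI ≥ 30, case), b = 79 (BMI ≥ 30, non-case), c = 1035 (BMI < 30, case), d = 1608.
Risk in exposed = 140/219 = 0.63927; risk in unexposed = 1035/2643 = 0.39160.
RR = 0.63927 / 0.39160 = 1.63245
The risk among the exposed is 1.63 times that among the unexposed.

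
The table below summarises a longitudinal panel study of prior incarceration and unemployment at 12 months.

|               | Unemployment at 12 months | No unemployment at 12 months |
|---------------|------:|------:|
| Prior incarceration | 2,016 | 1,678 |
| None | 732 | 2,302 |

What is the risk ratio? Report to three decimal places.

2.262

Cells: a = 2016, b = 1678, c = 732, d = 2302.
Risk in exposed = 2016/3694 = 0.54575; risk in unexposed = 732/3034 = 0.24127.
RR = 0.54575 / 0.24127 = 2.26203
The risk among the exposed is 2.26 times that among the unexposed.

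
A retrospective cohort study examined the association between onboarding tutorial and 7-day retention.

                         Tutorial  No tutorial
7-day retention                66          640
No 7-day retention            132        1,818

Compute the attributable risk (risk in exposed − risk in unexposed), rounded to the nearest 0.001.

Reading the table with exposure as columns: a = 66 (Tutorial, case), b = 132 (Tutorial, non-case), c = 640 (No tutorial, case), d = 1818.
Risk in exposed = 66/198 = 0.333333; risk in unexposed = 640/2458 = 0.260374.
Risk difference = 0.333333 − 0.260374 = 0.072959

0.073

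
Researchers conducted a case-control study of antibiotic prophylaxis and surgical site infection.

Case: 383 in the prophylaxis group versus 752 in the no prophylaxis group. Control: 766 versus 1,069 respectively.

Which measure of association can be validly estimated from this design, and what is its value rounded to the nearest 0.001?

0.711

From the description: a = 383, b = 766, c = 752, d = 1069.
This is a case-control study: participants were sampled on outcome status, so risks in the source population cannot be estimated directly — relative risk is not valid here. The odds ratio is the appropriate measure.
OR = (a·d)/(b·c) = (383 × 1069) / (766 × 752) = 409427 / 576032 = 0.71077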